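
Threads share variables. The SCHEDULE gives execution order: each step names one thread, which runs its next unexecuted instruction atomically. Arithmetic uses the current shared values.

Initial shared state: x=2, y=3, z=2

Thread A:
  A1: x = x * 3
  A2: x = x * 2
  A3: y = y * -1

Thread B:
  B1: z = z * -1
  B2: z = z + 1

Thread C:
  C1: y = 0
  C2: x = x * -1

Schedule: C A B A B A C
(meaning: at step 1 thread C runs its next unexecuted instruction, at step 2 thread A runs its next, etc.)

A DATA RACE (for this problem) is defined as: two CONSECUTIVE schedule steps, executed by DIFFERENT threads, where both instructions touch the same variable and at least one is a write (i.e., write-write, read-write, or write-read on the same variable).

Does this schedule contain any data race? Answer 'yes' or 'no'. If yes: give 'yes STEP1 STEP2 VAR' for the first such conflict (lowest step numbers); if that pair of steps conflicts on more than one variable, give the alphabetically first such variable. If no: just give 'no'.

Steps 1,2: C(r=-,w=y) vs A(r=x,w=x). No conflict.
Steps 2,3: A(r=x,w=x) vs B(r=z,w=z). No conflict.
Steps 3,4: B(r=z,w=z) vs A(r=x,w=x). No conflict.
Steps 4,5: A(r=x,w=x) vs B(r=z,w=z). No conflict.
Steps 5,6: B(r=z,w=z) vs A(r=y,w=y). No conflict.
Steps 6,7: A(r=y,w=y) vs C(r=x,w=x). No conflict.

Answer: no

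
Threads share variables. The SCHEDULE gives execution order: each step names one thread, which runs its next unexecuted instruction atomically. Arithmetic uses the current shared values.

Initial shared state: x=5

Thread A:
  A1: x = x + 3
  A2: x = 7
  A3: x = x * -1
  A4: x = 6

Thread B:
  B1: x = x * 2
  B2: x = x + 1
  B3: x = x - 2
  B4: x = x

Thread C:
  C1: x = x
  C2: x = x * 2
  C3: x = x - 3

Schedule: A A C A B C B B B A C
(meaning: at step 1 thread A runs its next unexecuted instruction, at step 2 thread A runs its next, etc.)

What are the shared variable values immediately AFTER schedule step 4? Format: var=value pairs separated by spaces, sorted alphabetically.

Step 1: thread A executes A1 (x = x + 3). Shared: x=8. PCs: A@1 B@0 C@0
Step 2: thread A executes A2 (x = 7). Shared: x=7. PCs: A@2 B@0 C@0
Step 3: thread C executes C1 (x = x). Shared: x=7. PCs: A@2 B@0 C@1
Step 4: thread A executes A3 (x = x * -1). Shared: x=-7. PCs: A@3 B@0 C@1

Answer: x=-7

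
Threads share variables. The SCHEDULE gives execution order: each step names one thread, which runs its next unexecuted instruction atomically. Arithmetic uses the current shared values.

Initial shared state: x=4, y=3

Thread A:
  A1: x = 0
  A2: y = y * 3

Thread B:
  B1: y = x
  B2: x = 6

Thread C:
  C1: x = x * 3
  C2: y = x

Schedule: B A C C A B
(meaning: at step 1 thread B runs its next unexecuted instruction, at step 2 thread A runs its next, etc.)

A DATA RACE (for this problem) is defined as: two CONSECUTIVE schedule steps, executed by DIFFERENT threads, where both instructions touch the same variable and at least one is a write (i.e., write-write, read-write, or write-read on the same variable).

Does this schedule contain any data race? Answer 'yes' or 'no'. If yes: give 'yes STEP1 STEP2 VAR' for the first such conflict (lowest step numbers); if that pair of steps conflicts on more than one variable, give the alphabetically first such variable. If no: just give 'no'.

Answer: yes 1 2 x

Derivation:
Steps 1,2: B(y = x) vs A(x = 0). RACE on x (R-W).
Steps 2,3: A(x = 0) vs C(x = x * 3). RACE on x (W-W).
Steps 3,4: same thread (C). No race.
Steps 4,5: C(y = x) vs A(y = y * 3). RACE on y (W-W).
Steps 5,6: A(r=y,w=y) vs B(r=-,w=x). No conflict.
First conflict at steps 1,2.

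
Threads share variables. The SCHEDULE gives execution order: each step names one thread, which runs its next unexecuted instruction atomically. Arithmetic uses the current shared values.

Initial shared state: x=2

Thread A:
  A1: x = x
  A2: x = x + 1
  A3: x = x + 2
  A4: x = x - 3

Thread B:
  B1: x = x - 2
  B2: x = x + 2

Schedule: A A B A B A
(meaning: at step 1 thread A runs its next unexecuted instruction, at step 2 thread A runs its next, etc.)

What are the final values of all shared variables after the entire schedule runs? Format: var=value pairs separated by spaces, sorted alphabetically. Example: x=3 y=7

Step 1: thread A executes A1 (x = x). Shared: x=2. PCs: A@1 B@0
Step 2: thread A executes A2 (x = x + 1). Shared: x=3. PCs: A@2 B@0
Step 3: thread B executes B1 (x = x - 2). Shared: x=1. PCs: A@2 B@1
Step 4: thread A executes A3 (x = x + 2). Shared: x=3. PCs: A@3 B@1
Step 5: thread B executes B2 (x = x + 2). Shared: x=5. PCs: A@3 B@2
Step 6: thread A executes A4 (x = x - 3). Shared: x=2. PCs: A@4 B@2

Answer: x=2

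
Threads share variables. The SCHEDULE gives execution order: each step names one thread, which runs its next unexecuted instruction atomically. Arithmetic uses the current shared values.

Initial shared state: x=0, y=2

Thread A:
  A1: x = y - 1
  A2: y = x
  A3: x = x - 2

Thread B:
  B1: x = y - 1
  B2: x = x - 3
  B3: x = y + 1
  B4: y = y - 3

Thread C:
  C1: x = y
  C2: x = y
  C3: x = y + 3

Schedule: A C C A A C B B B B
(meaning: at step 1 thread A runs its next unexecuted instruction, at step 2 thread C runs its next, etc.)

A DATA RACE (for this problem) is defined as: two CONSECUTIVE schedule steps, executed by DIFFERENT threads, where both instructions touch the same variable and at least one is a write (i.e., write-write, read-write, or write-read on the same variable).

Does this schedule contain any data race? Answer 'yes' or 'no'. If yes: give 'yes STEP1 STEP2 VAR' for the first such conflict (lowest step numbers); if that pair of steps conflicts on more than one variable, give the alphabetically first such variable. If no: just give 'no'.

Answer: yes 1 2 x

Derivation:
Steps 1,2: A(x = y - 1) vs C(x = y). RACE on x (W-W).
Steps 2,3: same thread (C). No race.
Steps 3,4: C(x = y) vs A(y = x). RACE on x (W-R), y (R-W). Multiple vars; alphabetically first is x.
Steps 4,5: same thread (A). No race.
Steps 5,6: A(x = x - 2) vs C(x = y + 3). RACE on x (W-W).
Steps 6,7: C(x = y + 3) vs B(x = y - 1). RACE on x (W-W).
Steps 7,8: same thread (B). No race.
Steps 8,9: same thread (B). No race.
Steps 9,10: same thread (B). No race.
First conflict at steps 1,2.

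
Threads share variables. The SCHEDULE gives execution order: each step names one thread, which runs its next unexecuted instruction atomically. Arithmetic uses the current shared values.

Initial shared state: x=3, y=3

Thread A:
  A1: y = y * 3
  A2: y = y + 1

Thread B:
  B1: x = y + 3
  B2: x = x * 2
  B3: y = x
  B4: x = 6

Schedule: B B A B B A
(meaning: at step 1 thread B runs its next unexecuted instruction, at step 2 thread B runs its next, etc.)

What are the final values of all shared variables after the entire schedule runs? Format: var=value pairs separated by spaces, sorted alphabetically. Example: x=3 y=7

Step 1: thread B executes B1 (x = y + 3). Shared: x=6 y=3. PCs: A@0 B@1
Step 2: thread B executes B2 (x = x * 2). Shared: x=12 y=3. PCs: A@0 B@2
Step 3: thread A executes A1 (y = y * 3). Shared: x=12 y=9. PCs: A@1 B@2
Step 4: thread B executes B3 (y = x). Shared: x=12 y=12. PCs: A@1 B@3
Step 5: thread B executes B4 (x = 6). Shared: x=6 y=12. PCs: A@1 B@4
Step 6: thread A executes A2 (y = y + 1). Shared: x=6 y=13. PCs: A@2 B@4

Answer: x=6 y=13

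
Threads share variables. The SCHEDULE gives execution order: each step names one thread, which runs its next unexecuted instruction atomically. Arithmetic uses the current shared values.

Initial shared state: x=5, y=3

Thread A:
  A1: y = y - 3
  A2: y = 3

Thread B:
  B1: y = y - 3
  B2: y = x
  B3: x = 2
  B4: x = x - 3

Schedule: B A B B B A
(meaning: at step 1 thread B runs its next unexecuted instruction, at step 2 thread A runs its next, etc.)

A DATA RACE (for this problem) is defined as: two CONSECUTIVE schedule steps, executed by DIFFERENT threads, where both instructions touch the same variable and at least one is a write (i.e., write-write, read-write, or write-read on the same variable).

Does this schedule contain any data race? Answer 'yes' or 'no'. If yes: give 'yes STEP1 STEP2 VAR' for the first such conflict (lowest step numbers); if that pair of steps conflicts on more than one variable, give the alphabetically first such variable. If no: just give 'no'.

Steps 1,2: B(y = y - 3) vs A(y = y - 3). RACE on y (W-W).
Steps 2,3: A(y = y - 3) vs B(y = x). RACE on y (W-W).
Steps 3,4: same thread (B). No race.
Steps 4,5: same thread (B). No race.
Steps 5,6: B(r=x,w=x) vs A(r=-,w=y). No conflict.
First conflict at steps 1,2.

Answer: yes 1 2 y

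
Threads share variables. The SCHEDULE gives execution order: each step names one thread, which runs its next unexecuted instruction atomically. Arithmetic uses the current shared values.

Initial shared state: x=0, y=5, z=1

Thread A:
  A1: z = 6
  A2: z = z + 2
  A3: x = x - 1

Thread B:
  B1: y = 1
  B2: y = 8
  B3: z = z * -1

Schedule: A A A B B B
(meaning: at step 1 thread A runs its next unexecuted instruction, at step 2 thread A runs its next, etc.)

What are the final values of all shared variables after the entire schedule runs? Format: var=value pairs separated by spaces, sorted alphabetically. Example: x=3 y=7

Step 1: thread A executes A1 (z = 6). Shared: x=0 y=5 z=6. PCs: A@1 B@0
Step 2: thread A executes A2 (z = z + 2). Shared: x=0 y=5 z=8. PCs: A@2 B@0
Step 3: thread A executes A3 (x = x - 1). Shared: x=-1 y=5 z=8. PCs: A@3 B@0
Step 4: thread B executes B1 (y = 1). Shared: x=-1 y=1 z=8. PCs: A@3 B@1
Step 5: thread B executes B2 (y = 8). Shared: x=-1 y=8 z=8. PCs: A@3 B@2
Step 6: thread B executes B3 (z = z * -1). Shared: x=-1 y=8 z=-8. PCs: A@3 B@3

Answer: x=-1 y=8 z=-8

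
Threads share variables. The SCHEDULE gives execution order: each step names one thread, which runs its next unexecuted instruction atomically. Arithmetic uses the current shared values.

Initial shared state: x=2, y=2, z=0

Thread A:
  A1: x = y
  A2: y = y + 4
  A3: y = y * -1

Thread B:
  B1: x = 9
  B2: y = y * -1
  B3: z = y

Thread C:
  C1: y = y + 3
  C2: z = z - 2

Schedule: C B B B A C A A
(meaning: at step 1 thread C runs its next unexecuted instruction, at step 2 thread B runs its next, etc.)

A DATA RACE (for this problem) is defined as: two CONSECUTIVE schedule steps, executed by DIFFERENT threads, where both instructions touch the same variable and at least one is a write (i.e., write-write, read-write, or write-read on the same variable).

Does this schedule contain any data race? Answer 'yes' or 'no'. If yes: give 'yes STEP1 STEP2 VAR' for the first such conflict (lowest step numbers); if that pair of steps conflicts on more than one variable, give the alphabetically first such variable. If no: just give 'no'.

Answer: no

Derivation:
Steps 1,2: C(r=y,w=y) vs B(r=-,w=x). No conflict.
Steps 2,3: same thread (B). No race.
Steps 3,4: same thread (B). No race.
Steps 4,5: B(r=y,w=z) vs A(r=y,w=x). No conflict.
Steps 5,6: A(r=y,w=x) vs C(r=z,w=z). No conflict.
Steps 6,7: C(r=z,w=z) vs A(r=y,w=y). No conflict.
Steps 7,8: same thread (A). No race.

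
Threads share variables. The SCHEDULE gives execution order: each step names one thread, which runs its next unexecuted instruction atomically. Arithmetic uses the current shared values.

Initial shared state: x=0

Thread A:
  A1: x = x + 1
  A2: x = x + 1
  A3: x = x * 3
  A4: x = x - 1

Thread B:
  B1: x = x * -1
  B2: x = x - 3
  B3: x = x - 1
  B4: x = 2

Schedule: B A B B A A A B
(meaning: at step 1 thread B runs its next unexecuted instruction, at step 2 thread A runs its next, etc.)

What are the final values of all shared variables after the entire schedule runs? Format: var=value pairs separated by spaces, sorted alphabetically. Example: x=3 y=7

Step 1: thread B executes B1 (x = x * -1). Shared: x=0. PCs: A@0 B@1
Step 2: thread A executes A1 (x = x + 1). Shared: x=1. PCs: A@1 B@1
Step 3: thread B executes B2 (x = x - 3). Shared: x=-2. PCs: A@1 B@2
Step 4: thread B executes B3 (x = x - 1). Shared: x=-3. PCs: A@1 B@3
Step 5: thread A executes A2 (x = x + 1). Shared: x=-2. PCs: A@2 B@3
Step 6: thread A executes A3 (x = x * 3). Shared: x=-6. PCs: A@3 B@3
Step 7: thread A executes A4 (x = x - 1). Shared: x=-7. PCs: A@4 B@3
Step 8: thread B executes B4 (x = 2). Shared: x=2. PCs: A@4 B@4

Answer: x=2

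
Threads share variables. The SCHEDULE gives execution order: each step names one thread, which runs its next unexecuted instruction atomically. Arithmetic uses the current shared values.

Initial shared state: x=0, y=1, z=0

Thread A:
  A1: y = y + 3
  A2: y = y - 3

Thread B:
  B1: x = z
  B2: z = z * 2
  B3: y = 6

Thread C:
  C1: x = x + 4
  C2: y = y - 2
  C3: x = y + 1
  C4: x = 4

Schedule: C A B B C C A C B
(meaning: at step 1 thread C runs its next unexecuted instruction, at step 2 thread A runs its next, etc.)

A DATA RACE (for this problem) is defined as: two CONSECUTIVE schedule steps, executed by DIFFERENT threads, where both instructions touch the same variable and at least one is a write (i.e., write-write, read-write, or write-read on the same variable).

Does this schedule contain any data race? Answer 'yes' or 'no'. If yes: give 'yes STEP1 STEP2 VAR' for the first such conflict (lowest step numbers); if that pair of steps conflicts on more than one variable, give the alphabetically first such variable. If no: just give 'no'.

Answer: yes 6 7 y

Derivation:
Steps 1,2: C(r=x,w=x) vs A(r=y,w=y). No conflict.
Steps 2,3: A(r=y,w=y) vs B(r=z,w=x). No conflict.
Steps 3,4: same thread (B). No race.
Steps 4,5: B(r=z,w=z) vs C(r=y,w=y). No conflict.
Steps 5,6: same thread (C). No race.
Steps 6,7: C(x = y + 1) vs A(y = y - 3). RACE on y (R-W).
Steps 7,8: A(r=y,w=y) vs C(r=-,w=x). No conflict.
Steps 8,9: C(r=-,w=x) vs B(r=-,w=y). No conflict.
First conflict at steps 6,7.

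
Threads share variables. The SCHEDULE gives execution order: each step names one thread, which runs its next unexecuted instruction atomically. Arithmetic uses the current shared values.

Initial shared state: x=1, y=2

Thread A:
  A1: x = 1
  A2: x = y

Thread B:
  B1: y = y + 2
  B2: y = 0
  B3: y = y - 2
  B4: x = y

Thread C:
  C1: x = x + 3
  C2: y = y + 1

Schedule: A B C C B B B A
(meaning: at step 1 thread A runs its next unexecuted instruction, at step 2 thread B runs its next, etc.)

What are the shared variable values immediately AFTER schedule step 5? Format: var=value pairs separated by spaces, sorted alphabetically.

Step 1: thread A executes A1 (x = 1). Shared: x=1 y=2. PCs: A@1 B@0 C@0
Step 2: thread B executes B1 (y = y + 2). Shared: x=1 y=4. PCs: A@1 B@1 C@0
Step 3: thread C executes C1 (x = x + 3). Shared: x=4 y=4. PCs: A@1 B@1 C@1
Step 4: thread C executes C2 (y = y + 1). Shared: x=4 y=5. PCs: A@1 B@1 C@2
Step 5: thread B executes B2 (y = 0). Shared: x=4 y=0. PCs: A@1 B@2 C@2

Answer: x=4 y=0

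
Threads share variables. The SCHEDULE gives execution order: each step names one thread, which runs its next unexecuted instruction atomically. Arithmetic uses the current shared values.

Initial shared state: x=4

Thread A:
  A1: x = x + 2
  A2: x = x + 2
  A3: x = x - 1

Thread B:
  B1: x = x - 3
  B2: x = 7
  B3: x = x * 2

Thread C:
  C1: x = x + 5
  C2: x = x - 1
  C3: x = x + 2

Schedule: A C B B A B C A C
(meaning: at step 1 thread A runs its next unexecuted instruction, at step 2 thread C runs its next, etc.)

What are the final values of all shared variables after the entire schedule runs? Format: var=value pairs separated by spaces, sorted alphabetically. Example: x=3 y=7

Answer: x=18

Derivation:
Step 1: thread A executes A1 (x = x + 2). Shared: x=6. PCs: A@1 B@0 C@0
Step 2: thread C executes C1 (x = x + 5). Shared: x=11. PCs: A@1 B@0 C@1
Step 3: thread B executes B1 (x = x - 3). Shared: x=8. PCs: A@1 B@1 C@1
Step 4: thread B executes B2 (x = 7). Shared: x=7. PCs: A@1 B@2 C@1
Step 5: thread A executes A2 (x = x + 2). Shared: x=9. PCs: A@2 B@2 C@1
Step 6: thread B executes B3 (x = x * 2). Shared: x=18. PCs: A@2 B@3 C@1
Step 7: thread C executes C2 (x = x - 1). Shared: x=17. PCs: A@2 B@3 C@2
Step 8: thread A executes A3 (x = x - 1). Shared: x=16. PCs: A@3 B@3 C@2
Step 9: thread C executes C3 (x = x + 2). Shared: x=18. PCs: A@3 B@3 C@3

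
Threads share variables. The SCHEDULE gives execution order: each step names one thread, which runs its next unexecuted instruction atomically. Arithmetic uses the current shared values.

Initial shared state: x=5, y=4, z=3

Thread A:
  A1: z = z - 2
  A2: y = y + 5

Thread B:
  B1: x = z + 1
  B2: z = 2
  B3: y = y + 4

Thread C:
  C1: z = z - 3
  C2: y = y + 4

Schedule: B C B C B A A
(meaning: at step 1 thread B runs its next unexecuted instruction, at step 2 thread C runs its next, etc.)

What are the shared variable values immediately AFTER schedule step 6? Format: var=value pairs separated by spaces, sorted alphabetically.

Step 1: thread B executes B1 (x = z + 1). Shared: x=4 y=4 z=3. PCs: A@0 B@1 C@0
Step 2: thread C executes C1 (z = z - 3). Shared: x=4 y=4 z=0. PCs: A@0 B@1 C@1
Step 3: thread B executes B2 (z = 2). Shared: x=4 y=4 z=2. PCs: A@0 B@2 C@1
Step 4: thread C executes C2 (y = y + 4). Shared: x=4 y=8 z=2. PCs: A@0 B@2 C@2
Step 5: thread B executes B3 (y = y + 4). Shared: x=4 y=12 z=2. PCs: A@0 B@3 C@2
Step 6: thread A executes A1 (z = z - 2). Shared: x=4 y=12 z=0. PCs: A@1 B@3 C@2

Answer: x=4 y=12 z=0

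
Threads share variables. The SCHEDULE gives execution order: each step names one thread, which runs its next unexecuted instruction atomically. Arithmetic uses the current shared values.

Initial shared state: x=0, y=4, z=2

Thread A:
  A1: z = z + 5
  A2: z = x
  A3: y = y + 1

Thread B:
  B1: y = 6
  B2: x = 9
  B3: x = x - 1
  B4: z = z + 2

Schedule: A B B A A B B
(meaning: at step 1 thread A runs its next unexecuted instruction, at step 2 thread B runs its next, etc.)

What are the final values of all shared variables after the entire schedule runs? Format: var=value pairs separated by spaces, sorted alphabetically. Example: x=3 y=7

Answer: x=8 y=7 z=11

Derivation:
Step 1: thread A executes A1 (z = z + 5). Shared: x=0 y=4 z=7. PCs: A@1 B@0
Step 2: thread B executes B1 (y = 6). Shared: x=0 y=6 z=7. PCs: A@1 B@1
Step 3: thread B executes B2 (x = 9). Shared: x=9 y=6 z=7. PCs: A@1 B@2
Step 4: thread A executes A2 (z = x). Shared: x=9 y=6 z=9. PCs: A@2 B@2
Step 5: thread A executes A3 (y = y + 1). Shared: x=9 y=7 z=9. PCs: A@3 B@2
Step 6: thread B executes B3 (x = x - 1). Shared: x=8 y=7 z=9. PCs: A@3 B@3
Step 7: thread B executes B4 (z = z + 2). Shared: x=8 y=7 z=11. PCs: A@3 B@4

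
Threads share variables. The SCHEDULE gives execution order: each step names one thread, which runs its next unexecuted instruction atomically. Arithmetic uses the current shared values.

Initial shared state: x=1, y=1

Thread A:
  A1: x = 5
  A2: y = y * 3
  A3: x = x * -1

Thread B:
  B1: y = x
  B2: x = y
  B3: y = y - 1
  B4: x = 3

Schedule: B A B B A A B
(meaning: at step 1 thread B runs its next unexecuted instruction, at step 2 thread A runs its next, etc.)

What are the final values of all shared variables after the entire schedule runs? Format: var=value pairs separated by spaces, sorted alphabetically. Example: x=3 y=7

Answer: x=3 y=0

Derivation:
Step 1: thread B executes B1 (y = x). Shared: x=1 y=1. PCs: A@0 B@1
Step 2: thread A executes A1 (x = 5). Shared: x=5 y=1. PCs: A@1 B@1
Step 3: thread B executes B2 (x = y). Shared: x=1 y=1. PCs: A@1 B@2
Step 4: thread B executes B3 (y = y - 1). Shared: x=1 y=0. PCs: A@1 B@3
Step 5: thread A executes A2 (y = y * 3). Shared: x=1 y=0. PCs: A@2 B@3
Step 6: thread A executes A3 (x = x * -1). Shared: x=-1 y=0. PCs: A@3 B@3
Step 7: thread B executes B4 (x = 3). Shared: x=3 y=0. PCs: A@3 B@4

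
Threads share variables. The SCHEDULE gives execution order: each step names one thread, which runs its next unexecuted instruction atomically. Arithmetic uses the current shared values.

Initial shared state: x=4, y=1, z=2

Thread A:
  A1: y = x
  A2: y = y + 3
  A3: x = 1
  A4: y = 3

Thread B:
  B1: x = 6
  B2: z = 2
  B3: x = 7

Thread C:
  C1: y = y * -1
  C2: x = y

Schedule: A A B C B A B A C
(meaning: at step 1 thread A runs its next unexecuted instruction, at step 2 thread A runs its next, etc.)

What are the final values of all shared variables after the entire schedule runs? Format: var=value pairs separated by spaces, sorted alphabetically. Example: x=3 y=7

Step 1: thread A executes A1 (y = x). Shared: x=4 y=4 z=2. PCs: A@1 B@0 C@0
Step 2: thread A executes A2 (y = y + 3). Shared: x=4 y=7 z=2. PCs: A@2 B@0 C@0
Step 3: thread B executes B1 (x = 6). Shared: x=6 y=7 z=2. PCs: A@2 B@1 C@0
Step 4: thread C executes C1 (y = y * -1). Shared: x=6 y=-7 z=2. PCs: A@2 B@1 C@1
Step 5: thread B executes B2 (z = 2). Shared: x=6 y=-7 z=2. PCs: A@2 B@2 C@1
Step 6: thread A executes A3 (x = 1). Shared: x=1 y=-7 z=2. PCs: A@3 B@2 C@1
Step 7: thread B executes B3 (x = 7). Shared: x=7 y=-7 z=2. PCs: A@3 B@3 C@1
Step 8: thread A executes A4 (y = 3). Shared: x=7 y=3 z=2. PCs: A@4 B@3 C@1
Step 9: thread C executes C2 (x = y). Shared: x=3 y=3 z=2. PCs: A@4 B@3 C@2

Answer: x=3 y=3 z=2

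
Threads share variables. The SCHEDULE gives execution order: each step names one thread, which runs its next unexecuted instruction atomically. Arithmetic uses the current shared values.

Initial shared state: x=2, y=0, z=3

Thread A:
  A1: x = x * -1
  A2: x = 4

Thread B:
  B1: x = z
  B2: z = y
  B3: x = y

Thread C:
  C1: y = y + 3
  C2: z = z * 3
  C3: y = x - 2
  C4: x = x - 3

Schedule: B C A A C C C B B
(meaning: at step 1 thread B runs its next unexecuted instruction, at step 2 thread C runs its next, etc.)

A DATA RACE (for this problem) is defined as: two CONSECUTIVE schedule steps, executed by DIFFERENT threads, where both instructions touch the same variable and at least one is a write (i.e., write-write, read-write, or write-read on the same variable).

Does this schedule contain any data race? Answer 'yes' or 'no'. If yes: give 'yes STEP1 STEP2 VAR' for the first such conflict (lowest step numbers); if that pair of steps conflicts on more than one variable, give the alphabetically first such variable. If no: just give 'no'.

Steps 1,2: B(r=z,w=x) vs C(r=y,w=y). No conflict.
Steps 2,3: C(r=y,w=y) vs A(r=x,w=x). No conflict.
Steps 3,4: same thread (A). No race.
Steps 4,5: A(r=-,w=x) vs C(r=z,w=z). No conflict.
Steps 5,6: same thread (C). No race.
Steps 6,7: same thread (C). No race.
Steps 7,8: C(r=x,w=x) vs B(r=y,w=z). No conflict.
Steps 8,9: same thread (B). No race.

Answer: no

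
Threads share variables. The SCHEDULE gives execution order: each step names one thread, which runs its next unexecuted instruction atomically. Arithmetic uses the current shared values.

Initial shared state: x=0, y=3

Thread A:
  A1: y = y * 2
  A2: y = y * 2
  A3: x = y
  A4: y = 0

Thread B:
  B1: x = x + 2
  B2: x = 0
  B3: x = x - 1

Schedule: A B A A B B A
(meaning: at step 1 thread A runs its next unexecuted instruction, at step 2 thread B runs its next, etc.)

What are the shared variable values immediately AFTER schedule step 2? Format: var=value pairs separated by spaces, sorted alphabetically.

Answer: x=2 y=6

Derivation:
Step 1: thread A executes A1 (y = y * 2). Shared: x=0 y=6. PCs: A@1 B@0
Step 2: thread B executes B1 (x = x + 2). Shared: x=2 y=6. PCs: A@1 B@1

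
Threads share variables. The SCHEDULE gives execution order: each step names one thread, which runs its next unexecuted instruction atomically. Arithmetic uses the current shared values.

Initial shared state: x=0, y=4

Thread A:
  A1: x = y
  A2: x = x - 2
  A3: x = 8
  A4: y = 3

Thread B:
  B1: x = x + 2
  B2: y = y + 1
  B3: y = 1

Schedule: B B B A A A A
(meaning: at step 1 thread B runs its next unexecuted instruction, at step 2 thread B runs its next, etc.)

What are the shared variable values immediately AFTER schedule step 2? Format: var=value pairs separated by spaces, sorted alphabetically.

Answer: x=2 y=5

Derivation:
Step 1: thread B executes B1 (x = x + 2). Shared: x=2 y=4. PCs: A@0 B@1
Step 2: thread B executes B2 (y = y + 1). Shared: x=2 y=5. PCs: A@0 B@2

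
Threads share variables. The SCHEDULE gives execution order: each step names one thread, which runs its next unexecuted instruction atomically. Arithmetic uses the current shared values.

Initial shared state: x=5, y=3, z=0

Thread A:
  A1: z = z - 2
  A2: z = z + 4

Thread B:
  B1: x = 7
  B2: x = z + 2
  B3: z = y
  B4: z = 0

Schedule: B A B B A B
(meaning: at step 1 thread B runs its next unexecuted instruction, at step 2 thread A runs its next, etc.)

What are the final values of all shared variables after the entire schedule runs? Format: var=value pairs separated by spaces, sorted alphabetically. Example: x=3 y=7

Answer: x=0 y=3 z=0

Derivation:
Step 1: thread B executes B1 (x = 7). Shared: x=7 y=3 z=0. PCs: A@0 B@1
Step 2: thread A executes A1 (z = z - 2). Shared: x=7 y=3 z=-2. PCs: A@1 B@1
Step 3: thread B executes B2 (x = z + 2). Shared: x=0 y=3 z=-2. PCs: A@1 B@2
Step 4: thread B executes B3 (z = y). Shared: x=0 y=3 z=3. PCs: A@1 B@3
Step 5: thread A executes A2 (z = z + 4). Shared: x=0 y=3 z=7. PCs: A@2 B@3
Step 6: thread B executes B4 (z = 0). Shared: x=0 y=3 z=0. PCs: A@2 B@4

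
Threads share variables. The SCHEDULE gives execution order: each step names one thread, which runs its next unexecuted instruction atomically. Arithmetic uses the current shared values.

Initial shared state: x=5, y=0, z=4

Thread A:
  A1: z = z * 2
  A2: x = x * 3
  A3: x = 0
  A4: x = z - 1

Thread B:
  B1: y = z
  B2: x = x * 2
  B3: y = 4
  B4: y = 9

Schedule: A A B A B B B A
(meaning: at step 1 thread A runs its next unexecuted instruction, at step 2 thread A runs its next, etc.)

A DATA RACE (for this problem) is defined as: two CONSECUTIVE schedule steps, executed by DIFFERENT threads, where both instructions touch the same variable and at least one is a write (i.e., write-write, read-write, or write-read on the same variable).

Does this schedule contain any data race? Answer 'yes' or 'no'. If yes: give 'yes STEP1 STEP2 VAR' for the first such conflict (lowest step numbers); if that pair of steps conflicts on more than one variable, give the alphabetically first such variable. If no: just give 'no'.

Answer: yes 4 5 x

Derivation:
Steps 1,2: same thread (A). No race.
Steps 2,3: A(r=x,w=x) vs B(r=z,w=y). No conflict.
Steps 3,4: B(r=z,w=y) vs A(r=-,w=x). No conflict.
Steps 4,5: A(x = 0) vs B(x = x * 2). RACE on x (W-W).
Steps 5,6: same thread (B). No race.
Steps 6,7: same thread (B). No race.
Steps 7,8: B(r=-,w=y) vs A(r=z,w=x). No conflict.
First conflict at steps 4,5.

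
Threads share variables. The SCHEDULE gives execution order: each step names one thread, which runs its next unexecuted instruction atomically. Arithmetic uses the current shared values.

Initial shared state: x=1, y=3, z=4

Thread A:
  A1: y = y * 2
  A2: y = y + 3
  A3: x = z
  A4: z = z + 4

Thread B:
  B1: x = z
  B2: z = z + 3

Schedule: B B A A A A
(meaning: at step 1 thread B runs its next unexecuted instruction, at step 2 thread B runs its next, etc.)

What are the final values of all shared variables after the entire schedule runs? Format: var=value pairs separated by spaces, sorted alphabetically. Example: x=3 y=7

Step 1: thread B executes B1 (x = z). Shared: x=4 y=3 z=4. PCs: A@0 B@1
Step 2: thread B executes B2 (z = z + 3). Shared: x=4 y=3 z=7. PCs: A@0 B@2
Step 3: thread A executes A1 (y = y * 2). Shared: x=4 y=6 z=7. PCs: A@1 B@2
Step 4: thread A executes A2 (y = y + 3). Shared: x=4 y=9 z=7. PCs: A@2 B@2
Step 5: thread A executes A3 (x = z). Shared: x=7 y=9 z=7. PCs: A@3 B@2
Step 6: thread A executes A4 (z = z + 4). Shared: x=7 y=9 z=11. PCs: A@4 B@2

Answer: x=7 y=9 z=11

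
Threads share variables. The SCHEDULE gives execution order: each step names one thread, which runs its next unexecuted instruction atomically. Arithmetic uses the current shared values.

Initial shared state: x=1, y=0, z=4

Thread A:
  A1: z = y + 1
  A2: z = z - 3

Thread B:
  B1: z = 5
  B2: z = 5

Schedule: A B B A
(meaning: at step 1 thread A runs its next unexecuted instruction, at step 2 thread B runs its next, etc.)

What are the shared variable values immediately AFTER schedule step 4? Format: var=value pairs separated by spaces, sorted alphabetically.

Answer: x=1 y=0 z=2

Derivation:
Step 1: thread A executes A1 (z = y + 1). Shared: x=1 y=0 z=1. PCs: A@1 B@0
Step 2: thread B executes B1 (z = 5). Shared: x=1 y=0 z=5. PCs: A@1 B@1
Step 3: thread B executes B2 (z = 5). Shared: x=1 y=0 z=5. PCs: A@1 B@2
Step 4: thread A executes A2 (z = z - 3). Shared: x=1 y=0 z=2. PCs: A@2 B@2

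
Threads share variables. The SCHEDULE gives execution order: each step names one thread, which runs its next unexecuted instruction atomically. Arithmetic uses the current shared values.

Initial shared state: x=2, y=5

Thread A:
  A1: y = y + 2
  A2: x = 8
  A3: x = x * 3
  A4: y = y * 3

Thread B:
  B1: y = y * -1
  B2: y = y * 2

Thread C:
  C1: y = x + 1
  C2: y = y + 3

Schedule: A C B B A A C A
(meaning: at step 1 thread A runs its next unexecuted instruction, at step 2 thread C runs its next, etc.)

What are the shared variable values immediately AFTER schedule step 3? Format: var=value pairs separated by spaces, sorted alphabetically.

Step 1: thread A executes A1 (y = y + 2). Shared: x=2 y=7. PCs: A@1 B@0 C@0
Step 2: thread C executes C1 (y = x + 1). Shared: x=2 y=3. PCs: A@1 B@0 C@1
Step 3: thread B executes B1 (y = y * -1). Shared: x=2 y=-3. PCs: A@1 B@1 C@1

Answer: x=2 y=-3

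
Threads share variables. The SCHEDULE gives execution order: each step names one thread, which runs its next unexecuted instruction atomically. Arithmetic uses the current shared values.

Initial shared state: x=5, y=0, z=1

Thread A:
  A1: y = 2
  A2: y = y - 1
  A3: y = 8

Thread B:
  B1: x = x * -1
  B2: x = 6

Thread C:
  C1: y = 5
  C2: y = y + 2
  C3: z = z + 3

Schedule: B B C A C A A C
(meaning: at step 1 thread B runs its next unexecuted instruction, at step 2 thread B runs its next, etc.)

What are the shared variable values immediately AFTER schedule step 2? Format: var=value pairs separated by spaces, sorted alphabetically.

Answer: x=6 y=0 z=1

Derivation:
Step 1: thread B executes B1 (x = x * -1). Shared: x=-5 y=0 z=1. PCs: A@0 B@1 C@0
Step 2: thread B executes B2 (x = 6). Shared: x=6 y=0 z=1. PCs: A@0 B@2 C@0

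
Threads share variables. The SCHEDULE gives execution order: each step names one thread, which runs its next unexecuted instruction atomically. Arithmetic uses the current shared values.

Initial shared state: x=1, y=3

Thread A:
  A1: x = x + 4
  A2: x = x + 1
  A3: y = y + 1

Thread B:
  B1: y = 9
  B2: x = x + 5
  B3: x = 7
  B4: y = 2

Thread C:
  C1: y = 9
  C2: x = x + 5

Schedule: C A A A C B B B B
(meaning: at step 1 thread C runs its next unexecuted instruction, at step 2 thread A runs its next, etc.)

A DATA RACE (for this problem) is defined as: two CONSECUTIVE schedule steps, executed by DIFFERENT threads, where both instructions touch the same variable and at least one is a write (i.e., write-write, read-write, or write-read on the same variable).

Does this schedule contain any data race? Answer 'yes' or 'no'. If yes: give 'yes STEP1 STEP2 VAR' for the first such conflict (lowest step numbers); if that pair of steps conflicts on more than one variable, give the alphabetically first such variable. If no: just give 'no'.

Answer: no

Derivation:
Steps 1,2: C(r=-,w=y) vs A(r=x,w=x). No conflict.
Steps 2,3: same thread (A). No race.
Steps 3,4: same thread (A). No race.
Steps 4,5: A(r=y,w=y) vs C(r=x,w=x). No conflict.
Steps 5,6: C(r=x,w=x) vs B(r=-,w=y). No conflict.
Steps 6,7: same thread (B). No race.
Steps 7,8: same thread (B). No race.
Steps 8,9: same thread (B). No race.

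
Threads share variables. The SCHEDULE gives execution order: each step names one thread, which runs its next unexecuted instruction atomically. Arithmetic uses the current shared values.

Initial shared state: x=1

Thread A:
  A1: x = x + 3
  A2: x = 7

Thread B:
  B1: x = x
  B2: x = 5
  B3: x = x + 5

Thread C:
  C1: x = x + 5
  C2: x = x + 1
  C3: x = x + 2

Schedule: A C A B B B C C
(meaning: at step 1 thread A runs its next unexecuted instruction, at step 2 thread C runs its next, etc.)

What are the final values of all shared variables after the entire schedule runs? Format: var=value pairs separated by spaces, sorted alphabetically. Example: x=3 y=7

Answer: x=13

Derivation:
Step 1: thread A executes A1 (x = x + 3). Shared: x=4. PCs: A@1 B@0 C@0
Step 2: thread C executes C1 (x = x + 5). Shared: x=9. PCs: A@1 B@0 C@1
Step 3: thread A executes A2 (x = 7). Shared: x=7. PCs: A@2 B@0 C@1
Step 4: thread B executes B1 (x = x). Shared: x=7. PCs: A@2 B@1 C@1
Step 5: thread B executes B2 (x = 5). Shared: x=5. PCs: A@2 B@2 C@1
Step 6: thread B executes B3 (x = x + 5). Shared: x=10. PCs: A@2 B@3 C@1
Step 7: thread C executes C2 (x = x + 1). Shared: x=11. PCs: A@2 B@3 C@2
Step 8: thread C executes C3 (x = x + 2). Shared: x=13. PCs: A@2 B@3 C@3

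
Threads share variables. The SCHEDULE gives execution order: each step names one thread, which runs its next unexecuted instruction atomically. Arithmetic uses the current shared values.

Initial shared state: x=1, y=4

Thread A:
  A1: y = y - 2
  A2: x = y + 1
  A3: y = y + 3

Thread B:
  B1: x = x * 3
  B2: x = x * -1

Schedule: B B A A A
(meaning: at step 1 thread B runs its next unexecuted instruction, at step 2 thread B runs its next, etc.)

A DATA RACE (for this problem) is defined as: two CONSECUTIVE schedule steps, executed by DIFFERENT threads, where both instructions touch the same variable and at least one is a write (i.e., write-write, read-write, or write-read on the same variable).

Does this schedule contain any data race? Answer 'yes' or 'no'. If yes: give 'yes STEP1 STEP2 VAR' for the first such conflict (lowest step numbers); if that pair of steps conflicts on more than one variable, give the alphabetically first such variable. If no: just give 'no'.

Answer: no

Derivation:
Steps 1,2: same thread (B). No race.
Steps 2,3: B(r=x,w=x) vs A(r=y,w=y). No conflict.
Steps 3,4: same thread (A). No race.
Steps 4,5: same thread (A). No race.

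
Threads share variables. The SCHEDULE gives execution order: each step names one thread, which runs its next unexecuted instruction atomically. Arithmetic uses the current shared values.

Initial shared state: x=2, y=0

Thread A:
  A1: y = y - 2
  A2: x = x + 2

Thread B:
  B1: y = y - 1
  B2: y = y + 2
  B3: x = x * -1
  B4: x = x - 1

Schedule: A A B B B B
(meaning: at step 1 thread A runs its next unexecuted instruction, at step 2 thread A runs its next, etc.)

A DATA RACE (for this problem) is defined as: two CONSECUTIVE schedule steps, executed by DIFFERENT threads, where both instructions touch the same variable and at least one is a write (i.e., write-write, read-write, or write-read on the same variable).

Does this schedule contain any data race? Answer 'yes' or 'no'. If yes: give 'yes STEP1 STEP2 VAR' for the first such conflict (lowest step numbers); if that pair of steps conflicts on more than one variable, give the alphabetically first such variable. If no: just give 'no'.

Steps 1,2: same thread (A). No race.
Steps 2,3: A(r=x,w=x) vs B(r=y,w=y). No conflict.
Steps 3,4: same thread (B). No race.
Steps 4,5: same thread (B). No race.
Steps 5,6: same thread (B). No race.

Answer: no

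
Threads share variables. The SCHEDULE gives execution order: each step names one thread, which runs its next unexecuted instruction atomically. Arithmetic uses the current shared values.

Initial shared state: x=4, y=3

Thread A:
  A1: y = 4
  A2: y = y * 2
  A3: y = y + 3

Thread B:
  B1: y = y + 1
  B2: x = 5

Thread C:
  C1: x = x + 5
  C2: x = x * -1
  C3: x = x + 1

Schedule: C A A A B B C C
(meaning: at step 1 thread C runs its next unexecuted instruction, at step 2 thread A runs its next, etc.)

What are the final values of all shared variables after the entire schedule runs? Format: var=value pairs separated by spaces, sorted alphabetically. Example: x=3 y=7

Answer: x=-4 y=12

Derivation:
Step 1: thread C executes C1 (x = x + 5). Shared: x=9 y=3. PCs: A@0 B@0 C@1
Step 2: thread A executes A1 (y = 4). Shared: x=9 y=4. PCs: A@1 B@0 C@1
Step 3: thread A executes A2 (y = y * 2). Shared: x=9 y=8. PCs: A@2 B@0 C@1
Step 4: thread A executes A3 (y = y + 3). Shared: x=9 y=11. PCs: A@3 B@0 C@1
Step 5: thread B executes B1 (y = y + 1). Shared: x=9 y=12. PCs: A@3 B@1 C@1
Step 6: thread B executes B2 (x = 5). Shared: x=5 y=12. PCs: A@3 B@2 C@1
Step 7: thread C executes C2 (x = x * -1). Shared: x=-5 y=12. PCs: A@3 B@2 C@2
Step 8: thread C executes C3 (x = x + 1). Shared: x=-4 y=12. PCs: A@3 B@2 C@3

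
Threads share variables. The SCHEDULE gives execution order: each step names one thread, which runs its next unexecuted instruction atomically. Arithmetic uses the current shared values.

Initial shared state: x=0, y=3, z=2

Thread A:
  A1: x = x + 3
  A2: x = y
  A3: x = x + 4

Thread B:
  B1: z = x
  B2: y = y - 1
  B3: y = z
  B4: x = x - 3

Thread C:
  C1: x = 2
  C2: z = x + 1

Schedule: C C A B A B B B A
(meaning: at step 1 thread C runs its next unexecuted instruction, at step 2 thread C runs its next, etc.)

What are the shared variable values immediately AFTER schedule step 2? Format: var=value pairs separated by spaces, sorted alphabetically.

Answer: x=2 y=3 z=3

Derivation:
Step 1: thread C executes C1 (x = 2). Shared: x=2 y=3 z=2. PCs: A@0 B@0 C@1
Step 2: thread C executes C2 (z = x + 1). Shared: x=2 y=3 z=3. PCs: A@0 B@0 C@2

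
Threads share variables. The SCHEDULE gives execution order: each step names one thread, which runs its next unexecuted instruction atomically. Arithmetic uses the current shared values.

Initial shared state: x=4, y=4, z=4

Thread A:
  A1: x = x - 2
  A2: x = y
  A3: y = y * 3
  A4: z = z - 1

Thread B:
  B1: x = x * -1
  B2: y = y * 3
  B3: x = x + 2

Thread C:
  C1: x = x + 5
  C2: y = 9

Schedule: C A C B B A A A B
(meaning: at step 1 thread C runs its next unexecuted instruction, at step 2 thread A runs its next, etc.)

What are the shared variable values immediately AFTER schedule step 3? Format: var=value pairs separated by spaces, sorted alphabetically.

Answer: x=7 y=9 z=4

Derivation:
Step 1: thread C executes C1 (x = x + 5). Shared: x=9 y=4 z=4. PCs: A@0 B@0 C@1
Step 2: thread A executes A1 (x = x - 2). Shared: x=7 y=4 z=4. PCs: A@1 B@0 C@1
Step 3: thread C executes C2 (y = 9). Shared: x=7 y=9 z=4. PCs: A@1 B@0 C@2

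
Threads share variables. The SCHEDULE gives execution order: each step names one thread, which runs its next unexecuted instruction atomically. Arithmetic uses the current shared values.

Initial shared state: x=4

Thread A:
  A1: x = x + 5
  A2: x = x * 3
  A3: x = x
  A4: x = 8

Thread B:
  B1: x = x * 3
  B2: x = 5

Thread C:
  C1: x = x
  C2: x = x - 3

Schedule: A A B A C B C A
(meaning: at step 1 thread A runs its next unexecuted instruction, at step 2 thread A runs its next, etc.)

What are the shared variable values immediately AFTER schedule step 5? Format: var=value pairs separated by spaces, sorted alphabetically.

Answer: x=81

Derivation:
Step 1: thread A executes A1 (x = x + 5). Shared: x=9. PCs: A@1 B@0 C@0
Step 2: thread A executes A2 (x = x * 3). Shared: x=27. PCs: A@2 B@0 C@0
Step 3: thread B executes B1 (x = x * 3). Shared: x=81. PCs: A@2 B@1 C@0
Step 4: thread A executes A3 (x = x). Shared: x=81. PCs: A@3 B@1 C@0
Step 5: thread C executes C1 (x = x). Shared: x=81. PCs: A@3 B@1 C@1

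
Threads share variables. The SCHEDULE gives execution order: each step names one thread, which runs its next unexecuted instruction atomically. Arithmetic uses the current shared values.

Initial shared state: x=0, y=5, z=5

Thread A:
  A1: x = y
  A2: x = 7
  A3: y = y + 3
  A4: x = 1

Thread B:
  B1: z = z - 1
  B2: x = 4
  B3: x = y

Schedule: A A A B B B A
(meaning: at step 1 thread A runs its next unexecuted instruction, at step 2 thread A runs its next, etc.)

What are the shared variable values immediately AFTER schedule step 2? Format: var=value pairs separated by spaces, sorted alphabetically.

Answer: x=7 y=5 z=5

Derivation:
Step 1: thread A executes A1 (x = y). Shared: x=5 y=5 z=5. PCs: A@1 B@0
Step 2: thread A executes A2 (x = 7). Shared: x=7 y=5 z=5. PCs: A@2 B@0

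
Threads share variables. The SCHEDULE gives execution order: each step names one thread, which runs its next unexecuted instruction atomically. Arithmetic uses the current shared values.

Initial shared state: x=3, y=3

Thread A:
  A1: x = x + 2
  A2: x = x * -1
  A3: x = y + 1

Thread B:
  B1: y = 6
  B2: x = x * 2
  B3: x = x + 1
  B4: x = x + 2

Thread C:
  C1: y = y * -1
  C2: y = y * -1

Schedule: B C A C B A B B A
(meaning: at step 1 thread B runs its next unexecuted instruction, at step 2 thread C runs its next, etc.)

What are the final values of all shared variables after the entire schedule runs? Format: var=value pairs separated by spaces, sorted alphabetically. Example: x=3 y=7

Answer: x=7 y=6

Derivation:
Step 1: thread B executes B1 (y = 6). Shared: x=3 y=6. PCs: A@0 B@1 C@0
Step 2: thread C executes C1 (y = y * -1). Shared: x=3 y=-6. PCs: A@0 B@1 C@1
Step 3: thread A executes A1 (x = x + 2). Shared: x=5 y=-6. PCs: A@1 B@1 C@1
Step 4: thread C executes C2 (y = y * -1). Shared: x=5 y=6. PCs: A@1 B@1 C@2
Step 5: thread B executes B2 (x = x * 2). Shared: x=10 y=6. PCs: A@1 B@2 C@2
Step 6: thread A executes A2 (x = x * -1). Shared: x=-10 y=6. PCs: A@2 B@2 C@2
Step 7: thread B executes B3 (x = x + 1). Shared: x=-9 y=6. PCs: A@2 B@3 C@2
Step 8: thread B executes B4 (x = x + 2). Shared: x=-7 y=6. PCs: A@2 B@4 C@2
Step 9: thread A executes A3 (x = y + 1). Shared: x=7 y=6. PCs: A@3 B@4 C@2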